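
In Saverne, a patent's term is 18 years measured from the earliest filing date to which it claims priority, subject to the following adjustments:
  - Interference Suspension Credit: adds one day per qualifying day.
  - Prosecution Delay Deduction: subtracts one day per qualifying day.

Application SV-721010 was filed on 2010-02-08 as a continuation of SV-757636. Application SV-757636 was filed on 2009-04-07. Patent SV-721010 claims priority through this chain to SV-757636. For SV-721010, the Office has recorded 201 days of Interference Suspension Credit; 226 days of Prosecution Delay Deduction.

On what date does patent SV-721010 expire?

Earliest priority filing: 7 April 2009.
Base term: 7 April 2009 + 18 years → 7 April 2027.
Interference Suspension Credit: +201 days → 25 October 2027.
Prosecution Delay Deduction: −226 days → 13 March 2027.

2027-03-13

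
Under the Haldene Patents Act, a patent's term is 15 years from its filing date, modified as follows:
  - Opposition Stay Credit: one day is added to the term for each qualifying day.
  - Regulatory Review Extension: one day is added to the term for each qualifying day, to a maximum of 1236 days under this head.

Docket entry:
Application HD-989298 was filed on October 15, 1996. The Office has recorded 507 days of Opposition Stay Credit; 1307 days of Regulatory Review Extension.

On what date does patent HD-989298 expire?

Base term: filing date + 15 years → 15 October 2011.
Opposition Stay Credit: +507 days → 5 March 2013.
Regulatory Review Extension: 1307 days claimed exceeds the 1236-day cap, so +1236 days → 23 July 2016.

July 23, 2016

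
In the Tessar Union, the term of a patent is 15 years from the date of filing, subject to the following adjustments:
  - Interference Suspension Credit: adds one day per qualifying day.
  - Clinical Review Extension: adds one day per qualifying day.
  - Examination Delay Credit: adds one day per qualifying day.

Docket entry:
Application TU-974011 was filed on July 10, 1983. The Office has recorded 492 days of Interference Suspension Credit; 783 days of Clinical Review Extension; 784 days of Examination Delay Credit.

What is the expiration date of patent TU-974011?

February 28, 2004

Base term: filing date + 15 years → 10 July 1998.
Interference Suspension Credit: +492 days → 14 November 1999.
Clinical Review Extension: +783 days → 5 January 2002.
Examination Delay Credit: +784 days → 28 February 2004.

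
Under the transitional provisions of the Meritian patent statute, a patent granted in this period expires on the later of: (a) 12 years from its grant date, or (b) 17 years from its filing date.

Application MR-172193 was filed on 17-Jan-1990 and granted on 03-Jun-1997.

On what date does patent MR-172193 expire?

June 3, 2009

(a) grant + 12 years → 3 June 2009.
(b) filing + 17 years → 17 January 2007.
Later of the two: 3 June 2009.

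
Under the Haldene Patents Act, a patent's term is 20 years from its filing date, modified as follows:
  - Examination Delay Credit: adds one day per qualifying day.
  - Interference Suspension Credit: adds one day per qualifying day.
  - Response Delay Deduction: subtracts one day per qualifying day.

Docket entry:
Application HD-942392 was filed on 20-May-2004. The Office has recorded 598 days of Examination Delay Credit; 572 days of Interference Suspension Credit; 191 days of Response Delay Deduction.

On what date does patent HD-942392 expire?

Base term: filing date + 20 years → 20 May 2024.
Examination Delay Credit: +598 days → 8 January 2026.
Interference Suspension Credit: +572 days → 3 August 2027.
Response Delay Deduction: −191 days → 24 January 2027.

2027-01-24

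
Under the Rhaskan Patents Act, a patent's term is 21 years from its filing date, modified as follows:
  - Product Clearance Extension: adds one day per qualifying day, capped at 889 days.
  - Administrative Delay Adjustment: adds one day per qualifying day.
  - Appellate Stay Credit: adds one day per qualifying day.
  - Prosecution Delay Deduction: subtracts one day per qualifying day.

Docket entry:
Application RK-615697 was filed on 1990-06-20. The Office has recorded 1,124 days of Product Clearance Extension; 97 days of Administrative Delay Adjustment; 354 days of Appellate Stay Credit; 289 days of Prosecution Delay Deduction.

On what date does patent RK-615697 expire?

2014-05-06

Base term: filing date + 21 years → 20 June 2011.
Product Clearance Extension: 1124 days claimed exceeds the 889-day cap, so +889 days → 25 November 2013.
Administrative Delay Adjustment: +97 days → 2 March 2014.
Appellate Stay Credit: +354 days → 19 February 2015.
Prosecution Delay Deduction: −289 days → 6 May 2014.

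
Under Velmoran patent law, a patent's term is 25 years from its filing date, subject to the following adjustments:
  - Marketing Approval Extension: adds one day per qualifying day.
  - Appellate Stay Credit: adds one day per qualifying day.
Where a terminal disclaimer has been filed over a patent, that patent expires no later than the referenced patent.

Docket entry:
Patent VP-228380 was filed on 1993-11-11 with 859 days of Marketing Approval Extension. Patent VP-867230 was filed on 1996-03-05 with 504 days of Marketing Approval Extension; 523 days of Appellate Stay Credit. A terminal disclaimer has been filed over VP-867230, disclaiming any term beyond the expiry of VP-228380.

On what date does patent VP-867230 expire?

Natural term of VP-867230:
  Base: filing + 25 years → 5 March 2021.
  Marketing Approval Extension: +504 days → 22 July 2022.
  Appellate Stay Credit: +523 days → 27 December 2023.
Expiry of referenced patent VP-228380:
  Base: filing + 25 years → 11 November 2018.
  Marketing Approval Extension: +859 days → 19 March 2021.
Terminal disclaimer: VP-867230 expires on the earlier of 27 December 2023 and 19 March 2021.

2021-03-19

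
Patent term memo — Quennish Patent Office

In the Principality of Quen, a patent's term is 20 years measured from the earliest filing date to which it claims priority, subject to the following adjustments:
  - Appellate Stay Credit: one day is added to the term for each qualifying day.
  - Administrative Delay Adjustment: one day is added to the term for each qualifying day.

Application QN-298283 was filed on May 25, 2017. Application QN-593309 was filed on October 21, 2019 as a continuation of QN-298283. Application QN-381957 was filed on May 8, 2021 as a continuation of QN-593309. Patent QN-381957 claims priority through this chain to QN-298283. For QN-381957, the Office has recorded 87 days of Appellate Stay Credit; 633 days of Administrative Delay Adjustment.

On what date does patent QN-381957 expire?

2039-05-15

Earliest priority filing: 25 May 2017.
Base term: 25 May 2017 + 20 years → 25 May 2037.
Appellate Stay Credit: +87 days → 20 August 2037.
Administrative Delay Adjustment: +633 days → 15 May 2039.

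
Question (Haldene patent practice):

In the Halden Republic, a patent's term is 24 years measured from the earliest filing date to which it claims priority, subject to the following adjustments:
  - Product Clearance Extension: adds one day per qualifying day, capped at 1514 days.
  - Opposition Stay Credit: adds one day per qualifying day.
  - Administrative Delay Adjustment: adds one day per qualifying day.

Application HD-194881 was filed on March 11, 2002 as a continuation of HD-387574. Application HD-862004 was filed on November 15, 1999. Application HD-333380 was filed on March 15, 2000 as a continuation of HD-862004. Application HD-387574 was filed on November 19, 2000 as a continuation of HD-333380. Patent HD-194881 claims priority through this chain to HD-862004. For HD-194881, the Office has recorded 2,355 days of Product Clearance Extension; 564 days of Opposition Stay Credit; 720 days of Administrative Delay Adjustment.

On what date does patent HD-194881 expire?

2031-07-14

Earliest priority filing: 15 November 1999.
Base term: 15 November 1999 + 24 years → 15 November 2023.
Product Clearance Extension: 2355 days claimed exceeds the 1514-day cap, so +1514 days → 7 January 2028.
Opposition Stay Credit: +564 days → 24 July 2029.
Administrative Delay Adjustment: +720 days → 14 July 2031.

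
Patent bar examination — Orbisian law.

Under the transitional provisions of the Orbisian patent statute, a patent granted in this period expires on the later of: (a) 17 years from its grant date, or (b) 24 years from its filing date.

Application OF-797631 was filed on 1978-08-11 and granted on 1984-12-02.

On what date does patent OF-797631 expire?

August 11, 2002

(a) grant + 17 years → 2 December 2001.
(b) filing + 24 years → 11 August 2002.
Later of the two: 11 August 2002.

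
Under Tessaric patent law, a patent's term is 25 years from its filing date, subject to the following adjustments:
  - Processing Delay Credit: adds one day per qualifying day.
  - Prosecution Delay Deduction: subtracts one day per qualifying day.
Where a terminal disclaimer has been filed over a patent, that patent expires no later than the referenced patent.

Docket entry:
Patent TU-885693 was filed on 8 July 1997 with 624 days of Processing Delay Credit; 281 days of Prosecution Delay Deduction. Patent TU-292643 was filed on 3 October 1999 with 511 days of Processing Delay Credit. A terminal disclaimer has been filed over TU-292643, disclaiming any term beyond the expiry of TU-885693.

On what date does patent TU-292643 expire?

Natural term of TU-292643:
  Base: filing + 25 years → 3 October 2024.
  Processing Delay Credit: +511 days → 26 February 2026.
Expiry of referenced patent TU-885693:
  Base: filing + 25 years → 8 July 2022.
  Processing Delay Credit: +624 days → 23 March 2024.
  Prosecution Delay Deduction: −281 days → 16 June 2023.
Terminal disclaimer: TU-292643 expires on the earlier of 26 February 2026 and 16 June 2023.

June 16, 2023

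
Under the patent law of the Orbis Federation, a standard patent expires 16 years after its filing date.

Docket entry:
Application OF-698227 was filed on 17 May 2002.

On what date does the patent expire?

May 17, 2018

Filing date + 16 years → 17 May 2018.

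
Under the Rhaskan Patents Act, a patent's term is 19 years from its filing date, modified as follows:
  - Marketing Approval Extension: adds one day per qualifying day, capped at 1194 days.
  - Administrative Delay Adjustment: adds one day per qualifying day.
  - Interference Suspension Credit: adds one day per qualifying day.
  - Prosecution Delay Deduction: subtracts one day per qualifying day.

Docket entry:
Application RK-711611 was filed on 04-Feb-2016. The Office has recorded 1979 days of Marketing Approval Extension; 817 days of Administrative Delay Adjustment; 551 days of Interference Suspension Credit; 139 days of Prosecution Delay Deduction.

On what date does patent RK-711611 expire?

Base term: filing date + 19 years → 4 February 2035.
Marketing Approval Extension: 1979 days claimed exceeds the 1194-day cap, so +1194 days → 13 May 2038.
Administrative Delay Adjustment: +817 days → 7 August 2040.
Interference Suspension Credit: +551 days → 9 February 2042.
Prosecution Delay Deduction: −139 days → 23 September 2041.

2041-09-23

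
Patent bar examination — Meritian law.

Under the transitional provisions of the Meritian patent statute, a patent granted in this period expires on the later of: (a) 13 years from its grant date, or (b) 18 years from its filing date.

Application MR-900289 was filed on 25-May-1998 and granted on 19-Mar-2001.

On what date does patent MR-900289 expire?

(a) grant + 13 years → 19 March 2014.
(b) filing + 18 years → 25 May 2016.
Later of the two: 25 May 2016.

May 25, 2016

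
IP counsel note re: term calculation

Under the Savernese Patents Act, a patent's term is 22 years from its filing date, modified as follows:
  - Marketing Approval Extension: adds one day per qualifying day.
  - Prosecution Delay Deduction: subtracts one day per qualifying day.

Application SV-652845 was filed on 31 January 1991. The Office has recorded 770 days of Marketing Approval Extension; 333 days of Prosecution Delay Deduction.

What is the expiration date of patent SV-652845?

2014-04-13

Base term: filing date + 22 years → 31 January 2013.
Marketing Approval Extension: +770 days → 12 March 2015.
Prosecution Delay Deduction: −333 days → 13 April 2014.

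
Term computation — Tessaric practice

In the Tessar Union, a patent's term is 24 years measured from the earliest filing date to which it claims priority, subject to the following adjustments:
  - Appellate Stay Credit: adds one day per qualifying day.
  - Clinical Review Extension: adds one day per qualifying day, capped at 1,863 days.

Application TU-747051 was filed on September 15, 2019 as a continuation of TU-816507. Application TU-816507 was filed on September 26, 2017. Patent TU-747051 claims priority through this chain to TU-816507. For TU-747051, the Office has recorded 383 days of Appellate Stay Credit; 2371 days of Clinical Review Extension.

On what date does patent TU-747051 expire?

November 20, 2047

Earliest priority filing: 26 September 2017.
Base term: 26 September 2017 + 24 years → 26 September 2041.
Appellate Stay Credit: +383 days → 14 October 2042.
Clinical Review Extension: 2371 days claimed exceeds the 1863-day cap, so +1863 days → 20 November 2047.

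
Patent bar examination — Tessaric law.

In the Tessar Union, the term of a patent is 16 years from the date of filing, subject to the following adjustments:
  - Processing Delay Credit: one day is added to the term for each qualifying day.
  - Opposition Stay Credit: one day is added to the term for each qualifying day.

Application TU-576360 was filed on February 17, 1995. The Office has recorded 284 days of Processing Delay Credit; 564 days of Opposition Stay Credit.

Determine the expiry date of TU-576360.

Base term: filing date + 16 years → 17 February 2011.
Processing Delay Credit: +284 days → 28 November 2011.
Opposition Stay Credit: +564 days → 14 June 2013.

June 14, 2013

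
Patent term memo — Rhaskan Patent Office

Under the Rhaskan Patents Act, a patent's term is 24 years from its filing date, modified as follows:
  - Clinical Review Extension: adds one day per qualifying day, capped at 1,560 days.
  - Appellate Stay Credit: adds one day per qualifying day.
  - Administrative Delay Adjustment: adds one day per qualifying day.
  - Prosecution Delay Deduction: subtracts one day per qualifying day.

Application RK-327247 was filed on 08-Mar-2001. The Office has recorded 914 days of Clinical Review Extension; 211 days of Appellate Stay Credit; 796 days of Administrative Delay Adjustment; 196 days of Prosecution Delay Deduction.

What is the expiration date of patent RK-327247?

Base term: filing date + 24 years → 8 March 2025.
Clinical Review Extension: 914 days (within the 1560-day cap) → +914 days → 8 September 2027.
Appellate Stay Credit: +211 days → 6 April 2028.
Administrative Delay Adjustment: +796 days → 11 June 2030.
Prosecution Delay Deduction: −196 days → 27 November 2029.

November 27, 2029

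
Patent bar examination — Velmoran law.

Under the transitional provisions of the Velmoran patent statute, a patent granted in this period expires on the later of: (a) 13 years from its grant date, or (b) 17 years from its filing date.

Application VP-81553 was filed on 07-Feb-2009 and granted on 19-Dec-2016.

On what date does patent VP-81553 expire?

December 19, 2029

(a) grant + 13 years → 19 December 2029.
(b) filing + 17 years → 7 February 2026.
Later of the two: 19 December 2029.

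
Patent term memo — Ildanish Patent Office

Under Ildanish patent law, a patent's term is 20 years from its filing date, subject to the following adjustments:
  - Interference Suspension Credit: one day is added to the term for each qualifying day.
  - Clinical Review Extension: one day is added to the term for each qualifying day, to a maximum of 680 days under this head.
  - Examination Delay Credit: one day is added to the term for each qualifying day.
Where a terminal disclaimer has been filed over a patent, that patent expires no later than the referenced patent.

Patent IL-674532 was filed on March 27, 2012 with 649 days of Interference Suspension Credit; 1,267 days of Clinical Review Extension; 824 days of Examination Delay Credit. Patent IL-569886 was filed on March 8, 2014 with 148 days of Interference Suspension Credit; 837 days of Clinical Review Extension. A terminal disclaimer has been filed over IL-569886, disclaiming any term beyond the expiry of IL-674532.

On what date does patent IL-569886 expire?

2036-06-13

Natural term of IL-569886:
  Base: filing + 20 years → 8 March 2034.
  Interference Suspension Credit: +148 days → 3 August 2034.
  Clinical Review Extension: 837 days claimed exceeds the 680-day cap, so +680 days → 13 June 2036.
Expiry of referenced patent IL-674532:
  Base: filing + 20 years → 27 March 2032.
  Interference Suspension Credit: +649 days → 5 January 2034.
  Clinical Review Extension: 1267 days claimed exceeds the 680-day cap, so +680 days → 16 November 2035.
  Examination Delay Credit: +824 days → 17 February 2038.
Terminal disclaimer: IL-569886 expires on the earlier of 13 June 2036 and 17 February 2038.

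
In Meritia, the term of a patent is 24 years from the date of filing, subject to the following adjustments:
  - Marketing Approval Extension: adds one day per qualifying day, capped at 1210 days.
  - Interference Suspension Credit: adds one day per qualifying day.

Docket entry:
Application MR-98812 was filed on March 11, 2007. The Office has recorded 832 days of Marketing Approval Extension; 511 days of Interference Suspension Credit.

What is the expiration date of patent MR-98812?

November 13, 2034

Base term: filing date + 24 years → 11 March 2031.
Marketing Approval Extension: 832 days (within the 1210-day cap) → +832 days → 20 June 2033.
Interference Suspension Credit: +511 days → 13 November 2034.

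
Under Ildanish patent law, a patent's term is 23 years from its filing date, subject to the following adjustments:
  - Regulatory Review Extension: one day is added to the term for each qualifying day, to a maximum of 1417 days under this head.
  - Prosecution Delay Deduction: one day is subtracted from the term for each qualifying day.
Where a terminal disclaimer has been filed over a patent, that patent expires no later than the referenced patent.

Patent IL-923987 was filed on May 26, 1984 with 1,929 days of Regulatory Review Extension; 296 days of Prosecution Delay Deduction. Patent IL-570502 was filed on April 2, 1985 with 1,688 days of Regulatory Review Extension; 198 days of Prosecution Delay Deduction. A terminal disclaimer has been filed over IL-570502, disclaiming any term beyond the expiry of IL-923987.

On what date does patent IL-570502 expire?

Natural term of IL-570502:
  Base: filing + 23 years → 2 April 2008.
  Regulatory Review Extension: 1688 days claimed exceeds the 1417-day cap, so +1417 days → 18 February 2012.
  Prosecution Delay Deduction: −198 days → 4 August 2011.
Expiry of referenced patent IL-923987:
  Base: filing + 23 years → 26 May 2007.
  Regulatory Review Extension: 1929 days claimed exceeds the 1417-day cap, so +1417 days → 12 April 2011.
  Prosecution Delay Deduction: −296 days → 20 June 2010.
Terminal disclaimer: IL-570502 expires on the earlier of 4 August 2011 and 20 June 2010.

2010-06-20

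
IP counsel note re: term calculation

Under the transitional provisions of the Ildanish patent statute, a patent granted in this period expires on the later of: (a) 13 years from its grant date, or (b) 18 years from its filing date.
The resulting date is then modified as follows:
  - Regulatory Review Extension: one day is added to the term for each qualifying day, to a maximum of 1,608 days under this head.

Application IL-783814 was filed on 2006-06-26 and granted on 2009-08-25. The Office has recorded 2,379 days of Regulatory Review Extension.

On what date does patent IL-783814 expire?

(a) grant + 13 years → 25 August 2022.
(b) filing + 18 years → 26 June 2024.
Later of the two: 26 June 2024.
Regulatory Review Extension: 2379 days claimed exceeds the 1608-day cap, so +1608 days → 20 November 2028.

November 20, 2028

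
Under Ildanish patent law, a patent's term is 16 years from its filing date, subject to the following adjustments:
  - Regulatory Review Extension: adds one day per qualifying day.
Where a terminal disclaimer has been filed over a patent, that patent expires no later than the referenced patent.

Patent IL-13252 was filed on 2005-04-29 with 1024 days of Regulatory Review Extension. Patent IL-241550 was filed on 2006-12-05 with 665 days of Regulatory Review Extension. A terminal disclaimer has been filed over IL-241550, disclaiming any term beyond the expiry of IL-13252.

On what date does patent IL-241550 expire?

Natural term of IL-241550:
  Base: filing + 16 years → 5 December 2022.
  Regulatory Review Extension: +665 days → 30 September 2024.
Expiry of referenced patent IL-13252:
  Base: filing + 16 years → 29 April 2021.
  Regulatory Review Extension: +1024 days → 17 February 2024.
Terminal disclaimer: IL-241550 expires on the earlier of 30 September 2024 and 17 February 2024.

February 17, 2024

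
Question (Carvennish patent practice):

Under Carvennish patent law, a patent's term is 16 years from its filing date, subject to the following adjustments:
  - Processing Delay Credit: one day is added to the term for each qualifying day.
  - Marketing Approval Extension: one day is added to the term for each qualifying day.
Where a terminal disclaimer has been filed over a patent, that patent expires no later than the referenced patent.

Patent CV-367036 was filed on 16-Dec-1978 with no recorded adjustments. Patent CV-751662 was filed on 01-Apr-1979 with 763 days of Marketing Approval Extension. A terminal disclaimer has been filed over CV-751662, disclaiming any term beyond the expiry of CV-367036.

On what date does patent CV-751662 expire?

Natural term of CV-751662:
  Base: filing + 16 years → 1 April 1995.
  Marketing Approval Extension: +763 days → 3 May 1997.
Expiry of referenced patent CV-367036:
  Base: filing + 16 years → 16 December 1994.
Terminal disclaimer: CV-751662 expires on the earlier of 3 May 1997 and 16 December 1994.

1994-12-16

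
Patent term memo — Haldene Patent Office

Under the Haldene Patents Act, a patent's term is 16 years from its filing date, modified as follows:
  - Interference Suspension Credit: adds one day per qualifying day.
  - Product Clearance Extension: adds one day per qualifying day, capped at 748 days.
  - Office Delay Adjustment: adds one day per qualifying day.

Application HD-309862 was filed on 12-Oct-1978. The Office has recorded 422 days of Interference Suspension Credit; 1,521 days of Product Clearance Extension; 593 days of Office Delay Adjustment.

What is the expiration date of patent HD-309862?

August 10, 1999

Base term: filing date + 16 years → 12 October 1994.
Interference Suspension Credit: +422 days → 8 December 1995.
Product Clearance Extension: 1521 days claimed exceeds the 748-day cap, so +748 days → 25 December 1997.
Office Delay Adjustment: +593 days → 10 August 1999.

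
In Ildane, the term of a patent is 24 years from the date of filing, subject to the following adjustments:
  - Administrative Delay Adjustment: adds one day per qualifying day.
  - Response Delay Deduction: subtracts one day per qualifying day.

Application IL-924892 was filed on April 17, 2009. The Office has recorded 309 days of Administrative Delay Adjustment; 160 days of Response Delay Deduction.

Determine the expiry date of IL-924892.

September 13, 2033

Base term: filing date + 24 years → 17 April 2033.
Administrative Delay Adjustment: +309 days → 20 February 2034.
Response Delay Deduction: −160 days → 13 September 2033.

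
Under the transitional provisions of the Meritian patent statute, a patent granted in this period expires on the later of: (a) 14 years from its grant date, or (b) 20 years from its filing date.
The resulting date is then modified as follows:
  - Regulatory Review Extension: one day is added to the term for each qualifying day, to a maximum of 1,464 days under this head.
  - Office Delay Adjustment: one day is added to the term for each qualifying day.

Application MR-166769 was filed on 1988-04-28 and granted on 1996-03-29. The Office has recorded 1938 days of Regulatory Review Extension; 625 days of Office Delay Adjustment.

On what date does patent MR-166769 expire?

December 17, 2015

(a) grant + 14 years → 29 March 2010.
(b) filing + 20 years → 28 April 2008.
Later of the two: 29 March 2010.
Regulatory Review Extension: 1938 days claimed exceeds the 1464-day cap, so +1464 days → 1 April 2014.
Office Delay Adjustment: +625 days → 17 December 2015.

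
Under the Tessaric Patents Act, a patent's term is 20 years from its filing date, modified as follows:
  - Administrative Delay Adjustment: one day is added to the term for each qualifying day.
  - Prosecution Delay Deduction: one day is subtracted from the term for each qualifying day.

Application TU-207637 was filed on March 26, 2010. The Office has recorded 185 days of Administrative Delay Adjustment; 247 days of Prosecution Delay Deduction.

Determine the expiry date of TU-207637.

2030-01-23

Base term: filing date + 20 years → 26 March 2030.
Administrative Delay Adjustment: +185 days → 27 September 2030.
Prosecution Delay Deduction: −247 days → 23 January 2030.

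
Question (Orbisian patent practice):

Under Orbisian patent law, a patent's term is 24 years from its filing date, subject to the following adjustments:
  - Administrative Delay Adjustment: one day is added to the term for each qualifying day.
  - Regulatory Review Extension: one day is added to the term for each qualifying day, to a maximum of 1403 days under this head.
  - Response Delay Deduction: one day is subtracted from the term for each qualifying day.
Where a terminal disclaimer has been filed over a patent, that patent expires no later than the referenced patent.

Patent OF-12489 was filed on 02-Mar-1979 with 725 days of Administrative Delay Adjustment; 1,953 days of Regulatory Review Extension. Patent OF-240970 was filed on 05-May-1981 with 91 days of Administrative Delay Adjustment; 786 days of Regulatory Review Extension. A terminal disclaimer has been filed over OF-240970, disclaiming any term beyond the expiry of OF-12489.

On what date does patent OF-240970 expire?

Natural term of OF-240970:
  Base: filing + 24 years → 5 May 2005.
  Administrative Delay Adjustment: +91 days → 4 August 2005.
  Regulatory Review Extension: 786 days (within the 1403-day cap) → +786 days → 29 September 2007.
Expiry of referenced patent OF-12489:
  Base: filing + 24 years → 2 March 2003.
  Administrative Delay Adjustment: +725 days → 24 February 2005.
  Regulatory Review Extension: 1953 days claimed exceeds the 1403-day cap, so +1403 days → 28 December 2008.
Terminal disclaimer: OF-240970 expires on the earlier of 29 September 2007 and 28 December 2008.

September 29, 2007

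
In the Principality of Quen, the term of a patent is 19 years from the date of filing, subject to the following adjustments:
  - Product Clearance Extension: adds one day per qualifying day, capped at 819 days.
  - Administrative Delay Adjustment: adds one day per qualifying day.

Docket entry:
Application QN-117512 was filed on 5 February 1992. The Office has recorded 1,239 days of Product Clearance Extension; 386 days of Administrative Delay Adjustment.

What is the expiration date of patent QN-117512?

2014-05-25

Base term: filing date + 19 years → 5 February 2011.
Product Clearance Extension: 1239 days claimed exceeds the 819-day cap, so +819 days → 4 May 2013.
Administrative Delay Adjustment: +386 days → 25 May 2014.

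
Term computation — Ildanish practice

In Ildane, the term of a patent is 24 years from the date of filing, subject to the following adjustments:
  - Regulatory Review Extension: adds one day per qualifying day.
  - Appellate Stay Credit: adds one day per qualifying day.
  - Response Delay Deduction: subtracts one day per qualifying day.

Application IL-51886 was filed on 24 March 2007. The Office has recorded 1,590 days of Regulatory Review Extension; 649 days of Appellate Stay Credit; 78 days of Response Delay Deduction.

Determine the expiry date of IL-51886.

Base term: filing date + 24 years → 24 March 2031.
Regulatory Review Extension: +1590 days → 31 July 2035.
Appellate Stay Credit: +649 days → 10 May 2037.
Response Delay Deduction: −78 days → 21 February 2037.

2037-02-21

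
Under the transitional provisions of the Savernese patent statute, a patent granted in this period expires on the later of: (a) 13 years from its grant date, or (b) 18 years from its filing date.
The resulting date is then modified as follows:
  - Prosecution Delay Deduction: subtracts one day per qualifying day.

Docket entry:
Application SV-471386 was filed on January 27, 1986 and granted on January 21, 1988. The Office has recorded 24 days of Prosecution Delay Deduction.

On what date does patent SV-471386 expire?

2004-01-03

(a) grant + 13 years → 21 January 2001.
(b) filing + 18 years → 27 January 2004.
Later of the two: 27 January 2004.
Prosecution Delay Deduction: −24 days → 3 January 2004.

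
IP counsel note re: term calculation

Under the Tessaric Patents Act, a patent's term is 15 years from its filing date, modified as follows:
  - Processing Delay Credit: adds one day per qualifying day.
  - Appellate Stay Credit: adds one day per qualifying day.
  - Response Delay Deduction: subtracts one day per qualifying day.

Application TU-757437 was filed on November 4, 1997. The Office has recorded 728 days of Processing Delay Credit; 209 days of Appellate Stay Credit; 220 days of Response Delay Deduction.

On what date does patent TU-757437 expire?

2014-10-22

Base term: filing date + 15 years → 4 November 2012.
Processing Delay Credit: +728 days → 2 November 2014.
Appellate Stay Credit: +209 days → 30 May 2015.
Response Delay Deduction: −220 days → 22 October 2014.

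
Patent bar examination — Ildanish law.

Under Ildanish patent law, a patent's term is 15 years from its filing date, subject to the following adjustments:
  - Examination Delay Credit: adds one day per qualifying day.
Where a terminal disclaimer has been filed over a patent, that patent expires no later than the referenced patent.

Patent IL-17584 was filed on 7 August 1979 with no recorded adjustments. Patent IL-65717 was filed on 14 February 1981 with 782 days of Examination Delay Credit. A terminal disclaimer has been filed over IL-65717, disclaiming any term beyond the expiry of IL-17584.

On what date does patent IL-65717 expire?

Natural term of IL-65717:
  Base: filing + 15 years → 14 February 1996.
  Examination Delay Credit: +782 days → 6 April 1998.
Expiry of referenced patent IL-17584:
  Base: filing + 15 years → 7 August 1994.
Terminal disclaimer: IL-65717 expires on the earlier of 6 April 1998 and 7 August 1994.

August 7, 1994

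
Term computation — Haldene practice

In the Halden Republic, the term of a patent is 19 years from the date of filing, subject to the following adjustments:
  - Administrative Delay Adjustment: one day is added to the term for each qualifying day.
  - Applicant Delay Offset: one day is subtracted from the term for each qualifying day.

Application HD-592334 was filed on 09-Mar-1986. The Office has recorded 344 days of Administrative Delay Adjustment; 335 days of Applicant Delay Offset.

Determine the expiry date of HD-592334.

Base term: filing date + 19 years → 9 March 2005.
Administrative Delay Adjustment: +344 days → 16 February 2006.
Applicant Delay Offset: −335 days → 18 March 2005.

2005-03-18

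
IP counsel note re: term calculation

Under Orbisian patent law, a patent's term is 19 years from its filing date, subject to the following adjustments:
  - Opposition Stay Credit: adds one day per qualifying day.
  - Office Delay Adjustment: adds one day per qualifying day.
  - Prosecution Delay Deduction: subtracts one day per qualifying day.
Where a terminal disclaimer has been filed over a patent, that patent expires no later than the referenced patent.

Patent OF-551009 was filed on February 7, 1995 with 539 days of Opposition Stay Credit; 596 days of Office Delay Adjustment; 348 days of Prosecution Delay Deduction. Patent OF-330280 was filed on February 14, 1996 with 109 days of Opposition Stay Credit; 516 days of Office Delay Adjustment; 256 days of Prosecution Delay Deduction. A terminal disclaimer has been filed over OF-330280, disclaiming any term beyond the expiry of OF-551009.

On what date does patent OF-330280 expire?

Natural term of OF-330280:
  Base: filing + 19 years → 14 February 2015.
  Opposition Stay Credit: +109 days → 3 June 2015.
  Office Delay Adjustment: +516 days → 31 October 2016.
  Prosecution Delay Deduction: −256 days → 18 February 2016.
Expiry of referenced patent OF-551009:
  Base: filing + 19 years → 7 February 2014.
  Opposition Stay Credit: +539 days → 31 July 2015.
  Office Delay Adjustment: +596 days → 18 March 2017.
  Prosecution Delay Deduction: −348 days → 4 April 2016.
Terminal disclaimer: OF-330280 expires on the earlier of 18 February 2016 and 4 April 2016.

February 18, 2016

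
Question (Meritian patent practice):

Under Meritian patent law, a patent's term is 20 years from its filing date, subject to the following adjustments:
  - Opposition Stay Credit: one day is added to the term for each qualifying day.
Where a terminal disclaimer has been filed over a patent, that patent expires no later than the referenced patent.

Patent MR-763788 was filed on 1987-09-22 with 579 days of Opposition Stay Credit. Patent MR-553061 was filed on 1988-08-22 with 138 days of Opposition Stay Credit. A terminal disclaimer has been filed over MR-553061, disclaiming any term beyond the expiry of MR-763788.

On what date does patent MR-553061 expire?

2009-01-07

Natural term of MR-553061:
  Base: filing + 20 years → 22 August 2008.
  Opposition Stay Credit: +138 days → 7 January 2009.
Expiry of referenced patent MR-763788:
  Base: filing + 20 years → 22 September 2007.
  Opposition Stay Credit: +579 days → 23 April 2009.
Terminal disclaimer: MR-553061 expires on the earlier of 7 January 2009 and 23 April 2009.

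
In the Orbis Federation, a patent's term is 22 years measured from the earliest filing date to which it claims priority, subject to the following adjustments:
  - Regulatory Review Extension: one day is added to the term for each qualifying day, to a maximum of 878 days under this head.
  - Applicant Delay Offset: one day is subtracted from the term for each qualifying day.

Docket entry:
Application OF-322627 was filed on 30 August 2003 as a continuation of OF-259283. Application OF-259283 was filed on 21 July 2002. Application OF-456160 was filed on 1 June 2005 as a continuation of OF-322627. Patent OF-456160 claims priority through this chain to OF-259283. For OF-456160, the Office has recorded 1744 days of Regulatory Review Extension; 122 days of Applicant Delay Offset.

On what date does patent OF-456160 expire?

Earliest priority filing: 21 July 2002.
Base term: 21 July 2002 + 22 years → 21 July 2024.
Regulatory Review Extension: 1744 days claimed exceeds the 878-day cap, so +878 days → 16 December 2026.
Applicant Delay Offset: −122 days → 16 August 2026.

2026-08-16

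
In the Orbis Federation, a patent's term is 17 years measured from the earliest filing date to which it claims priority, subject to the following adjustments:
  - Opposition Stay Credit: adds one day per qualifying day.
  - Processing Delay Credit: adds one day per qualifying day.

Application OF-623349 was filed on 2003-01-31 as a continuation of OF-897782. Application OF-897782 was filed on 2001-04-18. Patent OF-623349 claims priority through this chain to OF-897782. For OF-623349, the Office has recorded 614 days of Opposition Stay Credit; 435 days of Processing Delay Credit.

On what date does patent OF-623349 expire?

March 2, 2021

Earliest priority filing: 18 April 2001.
Base term: 18 April 2001 + 17 years → 18 April 2018.
Opposition Stay Credit: +614 days → 23 December 2019.
Processing Delay Credit: +435 days → 2 March 2021.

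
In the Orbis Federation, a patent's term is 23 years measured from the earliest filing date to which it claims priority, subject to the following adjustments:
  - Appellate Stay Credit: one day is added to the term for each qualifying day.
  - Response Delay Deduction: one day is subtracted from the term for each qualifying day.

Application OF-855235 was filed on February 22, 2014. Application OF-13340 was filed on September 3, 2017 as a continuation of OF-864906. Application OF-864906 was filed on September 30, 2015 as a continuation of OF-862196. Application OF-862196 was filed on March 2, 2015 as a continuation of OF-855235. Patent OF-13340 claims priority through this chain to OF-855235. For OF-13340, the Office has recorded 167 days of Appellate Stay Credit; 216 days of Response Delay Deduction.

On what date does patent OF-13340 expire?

Earliest priority filing: 22 February 2014.
Base term: 22 February 2014 + 23 years → 22 February 2037.
Appellate Stay Credit: +167 days → 8 August 2037.
Response Delay Deduction: −216 days → 4 January 2037.

2037-01-04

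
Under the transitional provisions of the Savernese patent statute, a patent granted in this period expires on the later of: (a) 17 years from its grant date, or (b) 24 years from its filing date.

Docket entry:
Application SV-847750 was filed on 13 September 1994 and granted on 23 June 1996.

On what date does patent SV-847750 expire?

September 13, 2018

(a) grant + 17 years → 23 June 2013.
(b) filing + 24 years → 13 September 2018.
Later of the two: 13 September 2018.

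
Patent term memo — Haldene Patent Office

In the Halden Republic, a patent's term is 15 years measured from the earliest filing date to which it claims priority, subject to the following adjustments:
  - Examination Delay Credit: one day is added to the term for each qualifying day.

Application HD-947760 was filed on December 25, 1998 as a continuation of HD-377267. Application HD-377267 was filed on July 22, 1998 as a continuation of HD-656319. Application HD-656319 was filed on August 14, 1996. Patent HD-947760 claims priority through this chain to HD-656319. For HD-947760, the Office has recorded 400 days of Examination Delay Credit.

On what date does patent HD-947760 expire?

September 17, 2012

Earliest priority filing: 14 August 1996.
Base term: 14 August 1996 + 15 years → 14 August 2011.
Examination Delay Credit: +400 days → 17 September 2012.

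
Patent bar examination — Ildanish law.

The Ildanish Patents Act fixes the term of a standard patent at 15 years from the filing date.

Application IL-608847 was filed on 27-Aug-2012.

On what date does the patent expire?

Filing date + 15 years → 27 August 2027.

August 27, 2027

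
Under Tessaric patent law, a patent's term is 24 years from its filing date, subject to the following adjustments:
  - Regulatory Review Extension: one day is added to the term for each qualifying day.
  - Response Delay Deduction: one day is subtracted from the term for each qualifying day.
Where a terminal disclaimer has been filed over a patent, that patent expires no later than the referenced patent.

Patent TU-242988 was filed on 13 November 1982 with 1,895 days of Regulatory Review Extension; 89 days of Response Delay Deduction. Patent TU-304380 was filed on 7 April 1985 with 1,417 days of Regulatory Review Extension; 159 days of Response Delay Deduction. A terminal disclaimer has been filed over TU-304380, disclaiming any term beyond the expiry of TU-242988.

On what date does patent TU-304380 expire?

October 24, 2011

Natural term of TU-304380:
  Base: filing + 24 years → 7 April 2009.
  Regulatory Review Extension: +1417 days → 22 February 2013.
  Response Delay Deduction: −159 days → 16 September 2012.
Expiry of referenced patent TU-242988:
  Base: filing + 24 years → 13 November 2006.
  Regulatory Review Extension: +1895 days → 21 January 2012.
  Response Delay Deduction: −89 days → 24 October 2011.
Terminal disclaimer: TU-304380 expires on the earlier of 16 September 2012 and 24 October 2011.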